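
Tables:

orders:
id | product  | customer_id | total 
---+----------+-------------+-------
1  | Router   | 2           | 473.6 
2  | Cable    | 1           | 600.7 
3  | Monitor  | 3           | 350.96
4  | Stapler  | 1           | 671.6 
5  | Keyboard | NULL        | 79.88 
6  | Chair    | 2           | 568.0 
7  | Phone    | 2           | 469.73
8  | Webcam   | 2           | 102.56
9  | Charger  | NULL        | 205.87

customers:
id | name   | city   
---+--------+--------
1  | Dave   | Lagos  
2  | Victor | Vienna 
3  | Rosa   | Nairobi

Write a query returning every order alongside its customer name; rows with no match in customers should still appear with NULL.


LEFT JOIN keeps every row from orders (the left table); where customer_id has no match in customers, the customer columns become NULL. Walk through each order:
  - order 1 (Router): customer_id=2 -> matches Victor
  - order 2 (Cable): customer_id=1 -> matches Dave
  - order 3 (Monitor): customer_id=3 -> matches Rosa
  - order 4 (Stapler): customer_id=1 -> matches Dave
  - order 5 (Keyboard): customer_id=NULL, no match -> kept with NULL
  - order 6 (Chair): customer_id=2 -> matches Victor
  - order 7 (Phone): customer_id=2 -> matches Victor
  - order 8 (Webcam): customer_id=2 -> matches Victor
  - order 9 (Charger): customer_id=NULL, no match -> kept with NULL
All 9 rows appear; 2 have NULL customer.

SQL:
SELECT a.product, b.name AS customer
FROM orders a
LEFT JOIN customers b ON a.customer_id = b.id

Result:
product  | customer
---------+---------
Router   | Victor  
Cable    | Dave    
Monitor  | Rosa    
Stapler  | Dave    
Keyboard | NULL    
Chair    | Victor  
Phone    | Victor  
Webcam   | Victor  
Charger  | NULL    


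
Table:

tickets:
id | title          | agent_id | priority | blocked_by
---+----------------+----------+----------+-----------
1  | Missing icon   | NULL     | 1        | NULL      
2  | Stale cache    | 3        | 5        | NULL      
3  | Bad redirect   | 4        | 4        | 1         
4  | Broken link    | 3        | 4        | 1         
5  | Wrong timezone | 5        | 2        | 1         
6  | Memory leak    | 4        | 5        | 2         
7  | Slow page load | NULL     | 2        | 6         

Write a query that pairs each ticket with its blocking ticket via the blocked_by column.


This is a self-join: tickets is joined to a second copy of itself, matching each row's blocked_by to another row's id. Use LEFT JOIN so rows with blocked_by=NULL are kept.
  - ticket 1 (Missing icon): blocked_by=NULL -> NULL
  - ticket 2 (Stale cache): blocked_by=NULL -> NULL
  - ticket 3 (Bad redirect): blocked_by=1 -> Missing icon
  - ticket 4 (Broken link): blocked_by=1 -> Missing icon
  - ticket 5 (Wrong timezone): blocked_by=1 -> Missing icon
  - ticket 6 (Memory leak): blocked_by=2 -> Stale cache
  - ticket 7 (Slow page load): blocked_by=6 -> Memory leak

SQL:
SELECT a.title AS item, b.title AS blocked_by
FROM tickets a
LEFT JOIN tickets b ON a.blocked_by = b.id

Result:
item           | blocked_by  
---------------+-------------
Missing icon   | NULL        
Stale cache    | NULL        
Bad redirect   | Missing icon
Broken link    | Missing icon
Wrong timezone | Missing icon
Memory leak    | Stale cache 
Slow page load | Memory leak 


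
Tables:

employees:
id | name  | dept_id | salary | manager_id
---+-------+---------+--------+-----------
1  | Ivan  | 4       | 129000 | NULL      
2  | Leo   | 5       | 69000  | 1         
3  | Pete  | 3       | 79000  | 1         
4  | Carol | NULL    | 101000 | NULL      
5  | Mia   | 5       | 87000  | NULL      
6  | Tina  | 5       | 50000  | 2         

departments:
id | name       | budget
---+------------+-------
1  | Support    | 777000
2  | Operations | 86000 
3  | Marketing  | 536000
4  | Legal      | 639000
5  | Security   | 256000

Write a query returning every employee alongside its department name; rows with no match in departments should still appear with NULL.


LEFT JOIN keeps every row from employees (the left table); where dept_id has no match in departments, the department columns become NULL. Walk through each employee:
  - employee 1 (Ivan): dept_id=4 -> matches Legal
  - employee 2 (Leo): dept_id=5 -> matches Security
  - employee 3 (Pete): dept_id=3 -> matches Marketing
  - employee 4 (Carol): dept_id=NULL, no match -> kept with NULL
  - employee 5 (Mia): dept_id=5 -> matches Security
  - employee 6 (Tina): dept_id=5 -> matches Security
All 6 rows appear; 1 has NULL department.

SQL:
SELECT a.name, b.name AS department
FROM employees a
LEFT JOIN departments b ON a.dept_id = b.id

Result:
name  | department
------+-----------
Ivan  | Legal     
Leo   | Security  
Pete  | Marketing 
Carol | NULL      
Mia   | Security  
Tina  | Security  


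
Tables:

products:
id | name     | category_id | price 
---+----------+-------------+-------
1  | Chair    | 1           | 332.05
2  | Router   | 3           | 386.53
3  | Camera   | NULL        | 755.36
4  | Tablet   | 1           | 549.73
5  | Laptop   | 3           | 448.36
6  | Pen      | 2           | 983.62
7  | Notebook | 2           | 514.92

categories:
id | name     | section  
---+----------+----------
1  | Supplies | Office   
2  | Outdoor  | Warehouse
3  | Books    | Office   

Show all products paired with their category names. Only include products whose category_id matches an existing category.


INNER JOIN keeps only products rows whose category_id matches an id in categories. Walk through each product:
  - product 1 (Chair): category_id=1 -> matches Supplies
  - product 2 (Router): category_id=3 -> matches Books
  - product 3 (Camera): category_id=NULL, no match -> dropped
  - product 4 (Tablet): category_id=1 -> matches Supplies
  - product 5 (Laptop): category_id=3 -> matches Books
  - product 6 (Pen): category_id=2 -> matches Outdoor
  - product 7 (Notebook): category_id=2 -> matches Outdoor
So 1 of 7 rows is dropped.

SQL:
SELECT a.name, b.name AS category
FROM products a
INNER JOIN categories b ON a.category_id = b.id

Result:
name     | category
---------+---------
Chair    | Supplies
Router   | Books   
Tablet   | Supplies
Laptop   | Books   
Pen      | Outdoor 
Notebook | Outdoor 


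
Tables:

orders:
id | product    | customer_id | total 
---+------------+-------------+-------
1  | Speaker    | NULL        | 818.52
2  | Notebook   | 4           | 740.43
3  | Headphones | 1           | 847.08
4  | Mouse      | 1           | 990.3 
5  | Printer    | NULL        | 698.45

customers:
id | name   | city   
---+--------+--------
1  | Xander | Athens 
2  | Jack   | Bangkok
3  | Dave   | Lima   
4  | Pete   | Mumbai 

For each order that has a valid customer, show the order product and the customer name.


INNER JOIN keeps only orders rows whose customer_id matches an id in customers. Walk through each order:
  - order 1 (Speaker): customer_id=NULL, no match -> dropped
  - order 2 (Notebook): customer_id=4 -> matches Pete
  - order 3 (Headphones): customer_id=1 -> matches Xander
  - order 4 (Mouse): customer_id=1 -> matches Xander
  - order 5 (Printer): customer_id=NULL, no match -> dropped
So 2 of 5 rows are dropped.

SQL:
SELECT a.product, b.name AS customer
FROM orders a
INNER JOIN customers b ON a.customer_id = b.id

Result:
product    | customer
-----------+---------
Notebook   | Pete    
Headphones | Xander  
Mouse      | Xander  


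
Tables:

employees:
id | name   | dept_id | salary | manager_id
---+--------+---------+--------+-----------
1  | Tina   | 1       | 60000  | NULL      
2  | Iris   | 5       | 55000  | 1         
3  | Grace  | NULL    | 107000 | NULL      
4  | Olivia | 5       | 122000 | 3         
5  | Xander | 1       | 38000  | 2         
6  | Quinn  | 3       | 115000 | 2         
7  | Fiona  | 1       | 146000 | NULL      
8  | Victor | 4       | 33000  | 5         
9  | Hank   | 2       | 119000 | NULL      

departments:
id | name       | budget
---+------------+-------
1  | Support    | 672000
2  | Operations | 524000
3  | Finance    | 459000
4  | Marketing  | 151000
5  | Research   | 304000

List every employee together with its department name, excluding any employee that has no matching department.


INNER JOIN keeps only employees rows whose dept_id matches an id in departments. Walk through each employee:
  - employee 1 (Tina): dept_id=1 -> matches Support
  - employee 2 (Iris): dept_id=5 -> matches Research
  - employee 3 (Grace): dept_id=NULL, no match -> dropped
  - employee 4 (Olivia): dept_id=5 -> matches Research
  - employee 5 (Xander): dept_id=1 -> matches Support
  - employee 6 (Quinn): dept_id=3 -> matches Finance
  - employee 7 (Fiona): dept_id=1 -> matches Support
  - employee 8 (Victor): dept_id=4 -> matches Marketing
  - employee 9 (Hank): dept_id=2 -> matches Operations
So 1 of 9 rows is dropped.

SQL:
SELECT a.name, b.name AS department
FROM employees a
INNER JOIN departments b ON a.dept_id = b.id

Result:
name   | department
-------+-----------
Tina   | Support   
Iris   | Research  
Olivia | Research  
Xander | Support   
Quinn  | Finance   
Fiona  | Support   
Victor | Marketing 
Hank   | Operations


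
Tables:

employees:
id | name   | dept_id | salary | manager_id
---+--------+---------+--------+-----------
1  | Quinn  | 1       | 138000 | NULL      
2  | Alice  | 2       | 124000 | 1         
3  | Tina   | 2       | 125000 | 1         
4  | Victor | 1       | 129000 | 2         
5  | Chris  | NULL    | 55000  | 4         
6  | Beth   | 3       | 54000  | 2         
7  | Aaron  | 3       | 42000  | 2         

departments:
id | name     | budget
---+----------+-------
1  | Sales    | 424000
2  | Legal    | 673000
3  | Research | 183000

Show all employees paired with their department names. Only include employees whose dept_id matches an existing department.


INNER JOIN keeps only employees rows whose dept_id matches an id in departments. Walk through each employee:
  - employee 1 (Quinn): dept_id=1 -> matches Sales
  - employee 2 (Alice): dept_id=2 -> matches Legal
  - employee 3 (Tina): dept_id=2 -> matches Legal
  - employee 4 (Victor): dept_id=1 -> matches Sales
  - employee 5 (Chris): dept_id=NULL, no match -> dropped
  - employee 6 (Beth): dept_id=3 -> matches Research
  - employee 7 (Aaron): dept_id=3 -> matches Research
So 1 of 7 rows is dropped.

SQL:
SELECT a.name, b.name AS department
FROM employees a
INNER JOIN departments b ON a.dept_id = b.id

Result:
name   | department
-------+-----------
Quinn  | Sales     
Alice  | Legal     
Tina   | Legal     
Victor | Sales     
Beth   | Research  
Aaron  | Research  


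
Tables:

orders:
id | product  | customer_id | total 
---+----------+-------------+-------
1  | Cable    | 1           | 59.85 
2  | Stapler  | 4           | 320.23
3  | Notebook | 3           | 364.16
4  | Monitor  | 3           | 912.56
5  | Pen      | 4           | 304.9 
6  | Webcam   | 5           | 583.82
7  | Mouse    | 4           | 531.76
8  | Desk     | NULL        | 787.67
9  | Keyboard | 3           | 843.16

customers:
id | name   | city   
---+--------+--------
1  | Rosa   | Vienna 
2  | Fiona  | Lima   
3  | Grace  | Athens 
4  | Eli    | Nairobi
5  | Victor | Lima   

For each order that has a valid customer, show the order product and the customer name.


INNER JOIN keeps only orders rows whose customer_id matches an id in customers. Walk through each order:
  - order 1 (Cable): customer_id=1 -> matches Rosa
  - order 2 (Stapler): customer_id=4 -> matches Eli
  - order 3 (Notebook): customer_id=3 -> matches Grace
  - order 4 (Monitor): customer_id=3 -> matches Grace
  - order 5 (Pen): customer_id=4 -> matches Eli
  - order 6 (Webcam): customer_id=5 -> matches Victor
  - order 7 (Mouse): customer_id=4 -> matches Eli
  - order 8 (Desk): customer_id=NULL, no match -> dropped
  - order 9 (Keyboard): customer_id=3 -> matches Grace
So 1 of 9 rows is dropped.

SQL:
SELECT a.product, b.name AS customer
FROM orders a
INNER JOIN customers b ON a.customer_id = b.id

Result:
product  | customer
---------+---------
Cable    | Rosa    
Stapler  | Eli     
Notebook | Grace   
Monitor  | Grace   
Pen      | Eli     
Webcam   | Victor  
Mouse    | Eli     
Keyboard | Grace   


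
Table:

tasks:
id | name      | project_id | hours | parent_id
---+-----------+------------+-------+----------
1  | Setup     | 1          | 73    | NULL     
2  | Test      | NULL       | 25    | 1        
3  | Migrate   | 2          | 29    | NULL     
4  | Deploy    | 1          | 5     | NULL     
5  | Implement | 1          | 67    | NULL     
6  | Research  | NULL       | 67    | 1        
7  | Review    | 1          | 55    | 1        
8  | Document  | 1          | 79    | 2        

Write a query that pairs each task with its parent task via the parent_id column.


This is a self-join: tasks is joined to a second copy of itself, matching each row's parent_id to another row's id. Use LEFT JOIN so rows with parent_id=NULL are kept.
  - task 1 (Setup): parent_id=NULL -> NULL
  - task 2 (Test): parent_id=1 -> Setup
  - task 3 (Migrate): parent_id=NULL -> NULL
  - task 4 (Deploy): parent_id=NULL -> NULL
  - task 5 (Implement): parent_id=NULL -> NULL
  - task 6 (Research): parent_id=1 -> Setup
  - task 7 (Review): parent_id=1 -> Setup
  - task 8 (Document): parent_id=2 -> Test

SQL:
SELECT a.name AS item, b.name AS parent
FROM tasks a
LEFT JOIN tasks b ON a.parent_id = b.id

Result:
item      | parent
----------+-------
Setup     | NULL  
Test      | Setup 
Migrate   | NULL  
Deploy    | NULL  
Implement | NULL  
Research  | Setup 
Review    | Setup 
Document  | Test  


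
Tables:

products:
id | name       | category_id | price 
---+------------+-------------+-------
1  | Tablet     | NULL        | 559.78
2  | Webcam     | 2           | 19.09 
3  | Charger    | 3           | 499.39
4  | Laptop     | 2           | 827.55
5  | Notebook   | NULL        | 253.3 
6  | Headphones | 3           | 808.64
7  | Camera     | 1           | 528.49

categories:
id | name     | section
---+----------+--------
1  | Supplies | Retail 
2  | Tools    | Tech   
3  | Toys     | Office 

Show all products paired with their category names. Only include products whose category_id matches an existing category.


INNER JOIN keeps only products rows whose category_id matches an id in categories. Walk through each product:
  - product 1 (Tablet): category_id=NULL, no match -> dropped
  - product 2 (Webcam): category_id=2 -> matches Tools
  - product 3 (Charger): category_id=3 -> matches Toys
  - product 4 (Laptop): category_id=2 -> matches Tools
  - product 5 (Notebook): category_id=NULL, no match -> dropped
  - product 6 (Headphones): category_id=3 -> matches Toys
  - product 7 (Camera): category_id=1 -> matches Supplies
So 2 of 7 rows are dropped.

SQL:
SELECT a.name, b.name AS category
FROM products a
INNER JOIN categories b ON a.category_id = b.id

Result:
name       | category
-----------+---------
Webcam     | Tools   
Charger    | Toys    
Laptop     | Tools   
Headphones | Toys    
Camera     | Supplies


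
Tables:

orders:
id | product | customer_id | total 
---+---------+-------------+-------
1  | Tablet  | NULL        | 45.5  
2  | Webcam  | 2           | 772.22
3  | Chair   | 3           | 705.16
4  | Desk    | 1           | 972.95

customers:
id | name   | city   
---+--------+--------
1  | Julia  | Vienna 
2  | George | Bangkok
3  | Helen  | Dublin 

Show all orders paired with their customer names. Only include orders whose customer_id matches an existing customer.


INNER JOIN keeps only orders rows whose customer_id matches an id in customers. Walk through each order:
  - order 1 (Tablet): customer_id=NULL, no match -> dropped
  - order 2 (Webcam): customer_id=2 -> matches George
  - order 3 (Chair): customer_id=3 -> matches Helen
  - order 4 (Desk): customer_id=1 -> matches Julia
So 1 of 4 rows is dropped.

SQL:
SELECT a.product, b.name AS customer
FROM orders a
INNER JOIN customers b ON a.customer_id = b.id

Result:
product | customer
--------+---------
Webcam  | George  
Chair   | Helen   
Desk    | Julia   


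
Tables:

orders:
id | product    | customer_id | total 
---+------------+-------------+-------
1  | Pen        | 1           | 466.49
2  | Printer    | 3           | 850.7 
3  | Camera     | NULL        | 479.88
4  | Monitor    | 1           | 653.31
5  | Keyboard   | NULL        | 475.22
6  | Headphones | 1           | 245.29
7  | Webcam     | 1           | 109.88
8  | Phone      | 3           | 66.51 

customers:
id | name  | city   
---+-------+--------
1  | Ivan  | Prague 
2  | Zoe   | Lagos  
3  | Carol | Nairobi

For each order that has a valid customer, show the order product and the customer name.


INNER JOIN keeps only orders rows whose customer_id matches an id in customers. Walk through each order:
  - order 1 (Pen): customer_id=1 -> matches Ivan
  - order 2 (Printer): customer_id=3 -> matches Carol
  - order 3 (Camera): customer_id=NULL, no match -> dropped
  - order 4 (Monitor): customer_id=1 -> matches Ivan
  - order 5 (Keyboard): customer_id=NULL, no match -> dropped
  - order 6 (Headphones): customer_id=1 -> matches Ivan
  - order 7 (Webcam): customer_id=1 -> matches Ivan
  - order 8 (Phone): customer_id=3 -> matches Carol
So 2 of 8 rows are dropped.

SQL:
SELECT a.product, b.name AS customer
FROM orders a
INNER JOIN customers b ON a.customer_id = b.id

Result:
product    | customer
-----------+---------
Pen        | Ivan    
Printer    | Carol   
Monitor    | Ivan    
Headphones | Ivan    
Webcam     | Ivan    
Phone      | Carol   


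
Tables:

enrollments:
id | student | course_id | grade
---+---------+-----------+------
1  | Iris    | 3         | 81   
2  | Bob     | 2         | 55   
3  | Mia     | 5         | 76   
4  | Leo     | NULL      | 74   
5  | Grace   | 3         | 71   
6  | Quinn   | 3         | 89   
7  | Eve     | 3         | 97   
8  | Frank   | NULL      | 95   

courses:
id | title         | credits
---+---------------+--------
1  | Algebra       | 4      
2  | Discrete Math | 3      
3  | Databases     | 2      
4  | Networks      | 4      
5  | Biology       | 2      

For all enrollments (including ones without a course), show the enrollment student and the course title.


LEFT JOIN keeps every row from enrollments (the left table); where course_id has no match in courses, the course columns become NULL. Walk through each enrollment:
  - enrollment 1 (Iris): course_id=3 -> matches Databases
  - enrollment 2 (Bob): course_id=2 -> matches Discrete Math
  - enrollment 3 (Mia): course_id=5 -> matches Biology
  - enrollment 4 (Leo): course_id=NULL, no match -> kept with NULL
  - enrollment 5 (Grace): course_id=3 -> matches Databases
  - enrollment 6 (Quinn): course_id=3 -> matches Databases
  - enrollment 7 (Eve): course_id=3 -> matches Databases
  - enrollment 8 (Frank): course_id=NULL, no match -> kept with NULL
All 8 rows appear; 2 have NULL course.

SQL:
SELECT a.student, b.title AS course
FROM enrollments a
LEFT JOIN courses b ON a.course_id = b.id

Result:
student | course       
--------+--------------
Iris    | Databases    
Bob     | Discrete Math
Mia     | Biology      
Leo     | NULL         
Grace   | Databases    
Quinn   | Databases    
Eve     | Databases    
Frank   | NULL         


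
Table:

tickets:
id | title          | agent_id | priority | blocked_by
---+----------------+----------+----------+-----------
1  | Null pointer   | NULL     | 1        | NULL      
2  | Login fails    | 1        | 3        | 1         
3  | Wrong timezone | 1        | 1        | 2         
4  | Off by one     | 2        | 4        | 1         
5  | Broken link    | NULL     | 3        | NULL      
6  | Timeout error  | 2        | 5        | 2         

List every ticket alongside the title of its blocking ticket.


This is a self-join: tickets is joined to a second copy of itself, matching each row's blocked_by to another row's id. Use LEFT JOIN so rows with blocked_by=NULL are kept.
  - ticket 1 (Null pointer): blocked_by=NULL -> NULL
  - ticket 2 (Login fails): blocked_by=1 -> Null pointer
  - ticket 3 (Wrong timezone): blocked_by=2 -> Login fails
  - ticket 4 (Off by one): blocked_by=1 -> Null pointer
  - ticket 5 (Broken link): blocked_by=NULL -> NULL
  - ticket 6 (Timeout error): blocked_by=2 -> Login fails

SQL:
SELECT a.title AS item, b.title AS blocked_by
FROM tickets a
LEFT JOIN tickets b ON a.blocked_by = b.id

Result:
item           | blocked_by  
---------------+-------------
Null pointer   | NULL        
Login fails    | Null pointer
Wrong timezone | Login fails 
Off by one     | Null pointer
Broken link    | NULL        
Timeout error  | Login fails 


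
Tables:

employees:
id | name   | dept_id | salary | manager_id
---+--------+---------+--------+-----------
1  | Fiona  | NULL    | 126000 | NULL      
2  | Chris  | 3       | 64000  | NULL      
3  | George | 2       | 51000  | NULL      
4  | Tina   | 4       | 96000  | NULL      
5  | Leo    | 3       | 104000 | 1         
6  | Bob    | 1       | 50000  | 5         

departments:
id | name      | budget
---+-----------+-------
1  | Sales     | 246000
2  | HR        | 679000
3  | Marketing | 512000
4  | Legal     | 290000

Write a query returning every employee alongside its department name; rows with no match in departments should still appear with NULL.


LEFT JOIN keeps every row from employees (the left table); where dept_id has no match in departments, the department columns become NULL. Walk through each employee:
  - employee 1 (Fiona): dept_id=NULL, no match -> kept with NULL
  - employee 2 (Chris): dept_id=3 -> matches Marketing
  - employee 3 (George): dept_id=2 -> matches HR
  - employee 4 (Tina): dept_id=4 -> matches Legal
  - employee 5 (Leo): dept_id=3 -> matches Marketing
  - employee 6 (Bob): dept_id=1 -> matches Sales
All 6 rows appear; 1 has NULL department.

SQL:
SELECT a.name, b.name AS department
FROM employees a
LEFT JOIN departments b ON a.dept_id = b.id

Result:
name   | department
-------+-----------
Fiona  | NULL      
Chris  | Marketing 
George | HR        
Tina   | Legal     
Leo    | Marketing 
Bob    | Sales     


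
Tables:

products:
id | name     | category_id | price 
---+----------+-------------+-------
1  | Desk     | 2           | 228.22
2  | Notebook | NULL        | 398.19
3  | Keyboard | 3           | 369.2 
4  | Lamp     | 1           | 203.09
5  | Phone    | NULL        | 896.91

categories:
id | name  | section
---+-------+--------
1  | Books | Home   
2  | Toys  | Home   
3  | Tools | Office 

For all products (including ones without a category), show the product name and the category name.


LEFT JOIN keeps every row from products (the left table); where category_id has no match in categories, the category columns become NULL. Walk through each product:
  - product 1 (Desk): category_id=2 -> matches Toys
  - product 2 (Notebook): category_id=NULL, no match -> kept with NULL
  - product 3 (Keyboard): category_id=3 -> matches Tools
  - product 4 (Lamp): category_id=1 -> matches Books
  - product 5 (Phone): category_id=NULL, no match -> kept with NULL
All 5 rows appear; 2 have NULL category.

SQL:
SELECT a.name, b.name AS category
FROM products a
LEFT JOIN categories b ON a.category_id = b.id

Result:
name     | category
---------+---------
Desk     | Toys    
Notebook | NULL    
Keyboard | Tools   
Lamp     | Books   
Phone    | NULL    


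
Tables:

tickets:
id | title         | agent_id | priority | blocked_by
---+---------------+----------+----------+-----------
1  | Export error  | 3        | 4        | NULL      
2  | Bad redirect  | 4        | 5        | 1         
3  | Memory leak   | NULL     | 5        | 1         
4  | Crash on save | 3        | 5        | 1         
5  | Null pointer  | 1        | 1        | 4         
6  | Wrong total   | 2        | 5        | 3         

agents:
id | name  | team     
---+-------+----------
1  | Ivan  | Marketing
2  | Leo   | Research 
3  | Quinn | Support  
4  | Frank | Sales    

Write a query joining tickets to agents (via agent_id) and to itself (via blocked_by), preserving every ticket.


Two LEFT JOINs from the same base table tickets: one to agents via agent_id, one to tickets itself via blocked_by. Both are LEFT so every ticket is preserved.
Match against agents:
  - ticket 1 (Export error): agent_id=3 -> matches Quinn
  - ticket 2 (Bad redirect): agent_id=4 -> matches Frank
  - ticket 3 (Memory leak): agent_id=NULL, no match -> kept with NULL
  - ticket 4 (Crash on save): agent_id=3 -> matches Quinn
  - ticket 5 (Null pointer): agent_id=1 -> matches Ivan
  - ticket 6 (Wrong total): agent_id=2 -> matches Leo
Match against tickets (self):
  - ticket 1 (Export error): blocked_by=NULL -> NULL
  - ticket 2 (Bad redirect): blocked_by=1 -> Export error
  - ticket 3 (Memory leak): blocked_by=1 -> Export error
  - ticket 4 (Crash on save): blocked_by=1 -> Export error
  - ticket 5 (Null pointer): blocked_by=4 -> Crash on save
  - ticket 6 (Wrong total): blocked_by=3 -> Memory leak

SQL:
SELECT a.title, b.name AS agent, c.title AS blocked_by
FROM tickets a
LEFT JOIN agents b ON a.agent_id = b.id
LEFT JOIN tickets c ON a.blocked_by = c.id

Result:
title         | agent | blocked_by   
--------------+-------+--------------
Export error  | Quinn | NULL         
Bad redirect  | Frank | Export error 
Memory leak   | NULL  | Export error 
Crash on save | Quinn | Export error 
Null pointer  | Ivan  | Crash on save
Wrong total   | Leo   | Memory leak  


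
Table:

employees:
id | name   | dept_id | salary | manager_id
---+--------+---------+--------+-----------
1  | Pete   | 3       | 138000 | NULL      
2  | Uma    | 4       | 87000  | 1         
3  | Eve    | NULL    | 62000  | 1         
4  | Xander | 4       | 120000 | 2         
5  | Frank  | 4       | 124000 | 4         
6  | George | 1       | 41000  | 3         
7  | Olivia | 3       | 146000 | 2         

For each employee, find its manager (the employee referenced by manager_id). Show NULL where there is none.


This is a self-join: employees is joined to a second copy of itself, matching each row's manager_id to another row's id. Use LEFT JOIN so rows with manager_id=NULL are kept.
  - employee 1 (Pete): manager_id=NULL -> NULL
  - employee 2 (Uma): manager_id=1 -> Pete
  - employee 3 (Eve): manager_id=1 -> Pete
  - employee 4 (Xander): manager_id=2 -> Uma
  - employee 5 (Frank): manager_id=4 -> Xander
  - employee 6 (George): manager_id=3 -> Eve
  - employee 7 (Olivia): manager_id=2 -> Uma

SQL:
SELECT a.name AS item, b.name AS manager
FROM employees a
LEFT JOIN employees b ON a.manager_id = b.id

Result:
item   | manager
-------+--------
Pete   | NULL   
Uma    | Pete   
Eve    | Pete   
Xander | Uma    
Frank  | Xander 
George | Eve    
Olivia | Uma    


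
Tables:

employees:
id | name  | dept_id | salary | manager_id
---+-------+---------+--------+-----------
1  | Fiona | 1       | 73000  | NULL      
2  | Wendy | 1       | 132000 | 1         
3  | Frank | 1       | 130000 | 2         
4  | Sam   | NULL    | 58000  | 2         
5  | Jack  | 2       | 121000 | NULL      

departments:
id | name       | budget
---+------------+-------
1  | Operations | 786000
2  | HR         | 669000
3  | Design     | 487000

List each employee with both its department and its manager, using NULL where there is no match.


Two LEFT JOINs from the same base table employees: one to departments via dept_id, one to employees itself via manager_id. Both are LEFT so every employee is preserved.
Match against departments:
  - employee 1 (Fiona): dept_id=1 -> matches Operations
  - employee 2 (Wendy): dept_id=1 -> matches Operations
  - employee 3 (Frank): dept_id=1 -> matches Operations
  - employee 4 (Sam): dept_id=NULL, no match -> kept with NULL
  - employee 5 (Jack): dept_id=2 -> matches HR
Match against employees (self):
  - employee 1 (Fiona): manager_id=NULL -> NULL
  - employee 2 (Wendy): manager_id=1 -> Fiona
  - employee 3 (Frank): manager_id=2 -> Wendy
  - employee 4 (Sam): manager_id=2 -> Wendy
  - employee 5 (Jack): manager_id=NULL -> NULL

SQL:
SELECT a.name, b.name AS department, c.name AS manager
FROM employees a
LEFT JOIN departments b ON a.dept_id = b.id
LEFT JOIN employees c ON a.manager_id = c.id

Result:
name  | department | manager
------+------------+--------
Fiona | Operations | NULL   
Wendy | Operations | Fiona  
Frank | Operations | Wendy  
Sam   | NULL       | Wendy  
Jack  | HR         | NULL   


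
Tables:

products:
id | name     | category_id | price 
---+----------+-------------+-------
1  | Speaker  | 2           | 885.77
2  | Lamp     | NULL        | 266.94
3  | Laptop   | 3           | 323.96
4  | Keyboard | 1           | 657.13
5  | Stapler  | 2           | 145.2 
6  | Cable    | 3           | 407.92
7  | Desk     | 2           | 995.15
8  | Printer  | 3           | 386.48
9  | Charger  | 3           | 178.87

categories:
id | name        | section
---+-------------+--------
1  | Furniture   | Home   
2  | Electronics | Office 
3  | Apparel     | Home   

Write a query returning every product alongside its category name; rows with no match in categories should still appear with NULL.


LEFT JOIN keeps every row from products (the left table); where category_id has no match in categories, the category columns become NULL. Walk through each product:
  - product 1 (Speaker): category_id=2 -> matches Electronics
  - product 2 (Lamp): category_id=NULL, no match -> kept with NULL
  - product 3 (Laptop): category_id=3 -> matches Apparel
  - product 4 (Keyboard): category_id=1 -> matches Furniture
  - product 5 (Stapler): category_id=2 -> matches Electronics
  - product 6 (Cable): category_id=3 -> matches Apparel
  - product 7 (Desk): category_id=2 -> matches Electronics
  - product 8 (Printer): category_id=3 -> matches Apparel
  - product 9 (Charger): category_id=3 -> matches Apparel
All 9 rows appear; 1 has NULL category.

SQL:
SELECT a.name, b.name AS category
FROM products a
LEFT JOIN categories b ON a.category_id = b.id

Result:
name     | category   
---------+------------
Speaker  | Electronics
Lamp     | NULL       
Laptop   | Apparel    
Keyboard | Furniture  
Stapler  | Electronics
Cable    | Apparel    
Desk     | Electronics
Printer  | Apparel    
Charger  | Apparel    


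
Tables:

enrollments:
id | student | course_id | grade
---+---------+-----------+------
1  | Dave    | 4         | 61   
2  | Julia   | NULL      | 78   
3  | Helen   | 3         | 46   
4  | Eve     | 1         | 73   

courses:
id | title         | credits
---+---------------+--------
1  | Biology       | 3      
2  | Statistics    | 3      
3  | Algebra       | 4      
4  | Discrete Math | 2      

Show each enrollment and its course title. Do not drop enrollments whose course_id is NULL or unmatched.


LEFT JOIN keeps every row from enrollments (the left table); where course_id has no match in courses, the course columns become NULL. Walk through each enrollment:
  - enrollment 1 (Dave): course_id=4 -> matches Discrete Math
  - enrollment 2 (Julia): course_id=NULL, no match -> kept with NULL
  - enrollment 3 (Helen): course_id=3 -> matches Algebra
  - enrollment 4 (Eve): course_id=1 -> matches Biology
All 4 rows appear; 1 has NULL course.

SQL:
SELECT a.student, b.title AS course
FROM enrollments a
LEFT JOIN courses b ON a.course_id = b.id

Result:
student | course       
--------+--------------
Dave    | Discrete Math
Julia   | NULL         
Helen   | Algebra      
Eve     | Biology      


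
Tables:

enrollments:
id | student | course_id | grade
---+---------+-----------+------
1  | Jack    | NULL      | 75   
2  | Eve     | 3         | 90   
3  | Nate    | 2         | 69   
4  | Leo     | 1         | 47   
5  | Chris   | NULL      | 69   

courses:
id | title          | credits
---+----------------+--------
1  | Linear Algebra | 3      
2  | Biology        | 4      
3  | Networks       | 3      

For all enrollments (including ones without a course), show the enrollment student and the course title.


LEFT JOIN keeps every row from enrollments (the left table); where course_id has no match in courses, the course columns become NULL. Walk through each enrollment:
  - enrollment 1 (Jack): course_id=NULL, no match -> kept with NULL
  - enrollment 2 (Eve): course_id=3 -> matches Networks
  - enrollment 3 (Nate): course_id=2 -> matches Biology
  - enrollment 4 (Leo): course_id=1 -> matches Linear Algebra
  - enrollment 5 (Chris): course_id=NULL, no match -> kept with NULL
All 5 rows appear; 2 have NULL course.

SQL:
SELECT a.student, b.title AS course
FROM enrollments a
LEFT JOIN courses b ON a.course_id = b.id

Result:
student | course        
--------+---------------
Jack    | NULL          
Eve     | Networks      
Nate    | Biology       
Leo     | Linear Algebra
Chris   | NULL          


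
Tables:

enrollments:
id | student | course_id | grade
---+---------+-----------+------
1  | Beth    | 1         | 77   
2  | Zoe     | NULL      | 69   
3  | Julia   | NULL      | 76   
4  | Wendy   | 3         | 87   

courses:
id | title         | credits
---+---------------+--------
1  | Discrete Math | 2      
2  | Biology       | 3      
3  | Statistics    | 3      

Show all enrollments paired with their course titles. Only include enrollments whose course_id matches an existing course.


INNER JOIN keeps only enrollments rows whose course_id matches an id in courses. Walk through each enrollment:
  - enrollment 1 (Beth): course_id=1 -> matches Discrete Math
  - enrollment 2 (Zoe): course_id=NULL, no match -> dropped
  - enrollment 3 (Julia): course_id=NULL, no match -> dropped
  - enrollment 4 (Wendy): course_id=3 -> matches Statistics
So 2 of 4 rows are dropped.

SQL:
SELECT a.student, b.title AS course
FROM enrollments a
INNER JOIN courses b ON a.course_id = b.id

Result:
student | course       
--------+--------------
Beth    | Discrete Math
Wendy   | Statistics   


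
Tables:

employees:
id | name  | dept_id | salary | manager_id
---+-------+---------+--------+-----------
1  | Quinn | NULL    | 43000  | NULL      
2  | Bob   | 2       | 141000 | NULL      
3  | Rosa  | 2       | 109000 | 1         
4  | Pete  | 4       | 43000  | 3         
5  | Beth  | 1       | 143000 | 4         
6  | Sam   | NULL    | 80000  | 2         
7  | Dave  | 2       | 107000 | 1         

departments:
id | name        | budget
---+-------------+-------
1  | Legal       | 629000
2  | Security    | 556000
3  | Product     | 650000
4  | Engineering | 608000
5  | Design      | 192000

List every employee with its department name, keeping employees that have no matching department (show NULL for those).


LEFT JOIN keeps every row from employees (the left table); where dept_id has no match in departments, the department columns become NULL. Walk through each employee:
  - employee 1 (Quinn): dept_id=NULL, no match -> kept with NULL
  - employee 2 (Bob): dept_id=2 -> matches Security
  - employee 3 (Rosa): dept_id=2 -> matches Security
  - employee 4 (Pete): dept_id=4 -> matches Engineering
  - employee 5 (Beth): dept_id=1 -> matches Legal
  - employee 6 (Sam): dept_id=NULL, no match -> kept with NULL
  - employee 7 (Dave): dept_id=2 -> matches Security
All 7 rows appear; 2 have NULL department.

SQL:
SELECT a.name, b.name AS department
FROM employees a
LEFT JOIN departments b ON a.dept_id = b.id

Result:
name  | department 
------+------------
Quinn | NULL       
Bob   | Security   
Rosa  | Security   
Pete  | Engineering
Beth  | Legal      
Sam   | NULL       
Dave  | Security   


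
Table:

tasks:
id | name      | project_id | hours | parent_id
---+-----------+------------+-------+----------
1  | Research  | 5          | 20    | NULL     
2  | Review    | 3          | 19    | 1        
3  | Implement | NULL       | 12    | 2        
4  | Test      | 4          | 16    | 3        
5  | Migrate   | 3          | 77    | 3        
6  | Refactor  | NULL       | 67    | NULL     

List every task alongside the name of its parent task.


This is a self-join: tasks is joined to a second copy of itself, matching each row's parent_id to another row's id. Use LEFT JOIN so rows with parent_id=NULL are kept.
  - task 1 (Research): parent_id=NULL -> NULL
  - task 2 (Review): parent_id=1 -> Research
  - task 3 (Implement): parent_id=2 -> Review
  - task 4 (Test): parent_id=3 -> Implement
  - task 5 (Migrate): parent_id=3 -> Implement
  - task 6 (Refactor): parent_id=NULL -> NULL

SQL:
SELECT a.name AS item, b.name AS parent
FROM tasks a
LEFT JOIN tasks b ON a.parent_id = b.id

Result:
item      | parent   
----------+----------
Research  | NULL     
Review    | Research 
Implement | Review   
Test      | Implement
Migrate   | Implement
Refactor  | NULL     


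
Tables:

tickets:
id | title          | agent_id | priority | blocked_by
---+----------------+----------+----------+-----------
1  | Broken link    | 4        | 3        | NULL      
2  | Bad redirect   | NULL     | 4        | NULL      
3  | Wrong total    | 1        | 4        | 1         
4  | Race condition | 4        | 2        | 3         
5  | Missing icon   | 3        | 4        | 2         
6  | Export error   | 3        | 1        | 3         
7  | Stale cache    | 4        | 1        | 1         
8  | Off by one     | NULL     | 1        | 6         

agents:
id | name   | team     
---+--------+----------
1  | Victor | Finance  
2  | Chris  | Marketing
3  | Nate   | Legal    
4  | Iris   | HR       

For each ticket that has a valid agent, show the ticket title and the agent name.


INNER JOIN keeps only tickets rows whose agent_id matches an id in agents. Walk through each ticket:
  - ticket 1 (Broken link): agent_id=4 -> matches Iris
  - ticket 2 (Bad redirect): agent_id=NULL, no match -> dropped
  - ticket 3 (Wrong total): agent_id=1 -> matches Victor
  - ticket 4 (Race condition): agent_id=4 -> matches Iris
  - ticket 5 (Missing icon): agent_id=3 -> matches Nate
  - ticket 6 (Export error): agent_id=3 -> matches Nate
  - ticket 7 (Stale cache): agent_id=4 -> matches Iris
  - ticket 8 (Off by one): agent_id=NULL, no match -> dropped
So 2 of 8 rows are dropped.

SQL:
SELECT a.title, b.name AS agent
FROM tickets a
INNER JOIN agents b ON a.agent_id = b.id

Result:
title          | agent 
---------------+-------
Broken link    | Iris  
Wrong total    | Victor
Race condition | Iris  
Missing icon   | Nate  
Export error   | Nate  
Stale cache    | Iris  


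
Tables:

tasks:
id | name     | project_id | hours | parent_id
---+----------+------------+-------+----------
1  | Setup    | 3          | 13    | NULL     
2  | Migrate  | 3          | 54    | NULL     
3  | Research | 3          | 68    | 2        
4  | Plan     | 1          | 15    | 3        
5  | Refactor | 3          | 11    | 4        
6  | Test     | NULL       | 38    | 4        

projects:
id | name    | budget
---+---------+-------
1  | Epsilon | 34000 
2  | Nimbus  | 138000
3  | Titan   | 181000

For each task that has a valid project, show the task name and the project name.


INNER JOIN keeps only tasks rows whose project_id matches an id in projects. Walk through each task:
  - task 1 (Setup): project_id=3 -> matches Titan
  - task 2 (Migrate): project_id=3 -> matches Titan
  - task 3 (Research): project_id=3 -> matches Titan
  - task 4 (Plan): project_id=1 -> matches Epsilon
  - task 5 (Refactor): project_id=3 -> matches Titan
  - task 6 (Test): project_id=NULL, no match -> dropped
So 1 of 6 rows is dropped.

SQL:
SELECT a.name, b.name AS project
FROM tasks a
INNER JOIN projects b ON a.project_id = b.id

Result:
name     | project
---------+--------
Setup    | Titan  
Migrate  | Titan  
Research | Titan  
Plan     | Epsilon
Refactor | Titan  


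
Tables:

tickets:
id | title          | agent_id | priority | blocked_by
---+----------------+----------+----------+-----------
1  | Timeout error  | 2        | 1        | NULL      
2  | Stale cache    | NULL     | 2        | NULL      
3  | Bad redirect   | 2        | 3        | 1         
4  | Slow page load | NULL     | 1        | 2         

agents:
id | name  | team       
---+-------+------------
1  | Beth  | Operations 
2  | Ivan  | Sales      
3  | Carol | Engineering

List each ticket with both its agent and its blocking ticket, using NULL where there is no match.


Two LEFT JOINs from the same base table tickets: one to agents via agent_id, one to tickets itself via blocked_by. Both are LEFT so every ticket is preserved.
Match against agents:
  - ticket 1 (Timeout error): agent_id=2 -> matches Ivan
  - ticket 2 (Stale cache): agent_id=NULL, no match -> kept with NULL
  - ticket 3 (Bad redirect): agent_id=2 -> matches Ivan
  - ticket 4 (Slow page load): agent_id=NULL, no match -> kept with NULL
Match against tickets (self):
  - ticket 1 (Timeout error): blocked_by=NULL -> NULL
  - ticket 2 (Stale cache): blocked_by=NULL -> NULL
  - ticket 3 (Bad redirect): blocked_by=1 -> Timeout error
  - ticket 4 (Slow page load): blocked_by=2 -> Stale cache

SQL:
SELECT a.title, b.name AS agent, c.title AS blocked_by
FROM tickets a
LEFT JOIN agents b ON a.agent_id = b.id
LEFT JOIN tickets c ON a.blocked_by = c.id

Result:
title          | agent | blocked_by   
---------------+-------+--------------
Timeout error  | Ivan  | NULL         
Stale cache    | NULL  | NULL         
Bad redirect   | Ivan  | Timeout error
Slow page load | NULL  | Stale cache  
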